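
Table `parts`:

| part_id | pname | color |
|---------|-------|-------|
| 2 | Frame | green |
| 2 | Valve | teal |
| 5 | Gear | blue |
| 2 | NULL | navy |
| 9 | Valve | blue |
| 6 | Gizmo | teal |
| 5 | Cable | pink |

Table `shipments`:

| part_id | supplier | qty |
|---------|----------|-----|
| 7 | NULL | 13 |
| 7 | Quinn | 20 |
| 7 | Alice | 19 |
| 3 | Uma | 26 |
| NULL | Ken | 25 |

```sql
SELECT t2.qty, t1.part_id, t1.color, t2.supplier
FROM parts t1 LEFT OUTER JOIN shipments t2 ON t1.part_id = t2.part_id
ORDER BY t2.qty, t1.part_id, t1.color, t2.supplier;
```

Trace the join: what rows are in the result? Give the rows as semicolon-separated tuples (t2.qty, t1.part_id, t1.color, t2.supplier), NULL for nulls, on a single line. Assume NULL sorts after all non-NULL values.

LEFT JOIN keeps every row from `parts`; unmatched rows get NULL for `shipments`'s columns.
Matching on t1.part_id = t2.part_id. A NULL in a compared column never satisfies the condition.
- t1[0] part_id=2 → no match; kept with NULLs on the t2 side.
- t1[1] part_id=2 → no match; kept with NULLs on the t2 side.
- t1[2] part_id=5 → no match; kept with NULLs on the t2 side.
- t1[3] part_id=2 → no match; kept with NULLs on the t2 side.
- t1[4] part_id=9 → no match; kept with NULLs on the t2 side.
- t1[5] part_id=6 → no match; kept with NULLs on the t2 side.
- t1[6] part_id=5 → no match; kept with NULLs on the t2 side.
After projecting and ordering:
t2.qty | t1.part_id | t1.color | t2.supplier
NULL | 2 | green | NULL
NULL | 2 | navy | NULL
NULL | 2 | teal | NULL
NULL | 5 | blue | NULL
NULL | 5 | pink | NULL
NULL | 6 | teal | NULL
NULL | 9 | blue | NULL

(NULL, 2, green, NULL); (NULL, 2, navy, NULL); (NULL, 2, teal, NULL); (NULL, 5, blue, NULL); (NULL, 5, pink, NULL); (NULL, 6, teal, NULL); (NULL, 9, blue, NULL)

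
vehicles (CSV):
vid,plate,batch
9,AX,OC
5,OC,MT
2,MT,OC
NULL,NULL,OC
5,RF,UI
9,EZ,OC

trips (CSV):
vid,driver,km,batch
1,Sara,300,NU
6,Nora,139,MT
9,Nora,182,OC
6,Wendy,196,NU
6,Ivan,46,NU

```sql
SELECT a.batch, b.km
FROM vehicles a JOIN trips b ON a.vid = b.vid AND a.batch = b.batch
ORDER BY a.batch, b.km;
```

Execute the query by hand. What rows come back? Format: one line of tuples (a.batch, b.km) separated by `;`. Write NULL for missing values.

(OC, 182); (OC, 182)

INNER JOIN keeps only pairs where the ON condition holds.
Matching on a.vid = b.vid AND a.batch = b.batch. A NULL in a compared column never satisfies the condition.
- a (vid=9, batch=OC) pairs with 1 row(s) of b.
- a (vid=5, batch=MT) has no partner → excluded.
- a (vid=2, batch=OC) has no partner → excluded.
- a (vid=NULL, batch=OC) has no partner → excluded.
- a (vid=5, batch=UI) has no partner → excluded.
- a (vid=9, batch=OC) pairs with 1 row(s) of b.
After projecting and ordering:
a.batch | b.km
OC | 182
OC | 182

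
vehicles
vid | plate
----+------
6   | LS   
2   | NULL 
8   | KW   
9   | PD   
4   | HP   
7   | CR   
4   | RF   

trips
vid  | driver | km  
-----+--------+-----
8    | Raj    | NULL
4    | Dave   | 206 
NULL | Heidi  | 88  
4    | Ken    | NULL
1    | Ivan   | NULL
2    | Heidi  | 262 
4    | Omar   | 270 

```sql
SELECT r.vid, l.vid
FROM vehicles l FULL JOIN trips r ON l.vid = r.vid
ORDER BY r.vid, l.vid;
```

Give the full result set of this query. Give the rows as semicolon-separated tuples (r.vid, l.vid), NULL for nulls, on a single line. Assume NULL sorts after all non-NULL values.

FULL OUTER JOIN keeps every row from both sides; unmatched rows get NULL for the other side's columns.
Matching on l.vid = r.vid. A NULL in a compared column never satisfies the condition.
Matched pairs: 8; unmatched l rows kept: 3; unmatched r rows kept: 2.

(1, NULL); (2, 2); (4, 4); (4, 4); (4, 4); (4, 4); (4, 4); (4, 4); (8, 8); (NULL, 6); (NULL, 7); (NULL, 9); (NULL, NULL)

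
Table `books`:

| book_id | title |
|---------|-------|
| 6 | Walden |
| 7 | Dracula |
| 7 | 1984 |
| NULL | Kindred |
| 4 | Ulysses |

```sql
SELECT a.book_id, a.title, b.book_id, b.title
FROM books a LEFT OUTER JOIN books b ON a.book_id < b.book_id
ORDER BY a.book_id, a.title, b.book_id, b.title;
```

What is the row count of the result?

8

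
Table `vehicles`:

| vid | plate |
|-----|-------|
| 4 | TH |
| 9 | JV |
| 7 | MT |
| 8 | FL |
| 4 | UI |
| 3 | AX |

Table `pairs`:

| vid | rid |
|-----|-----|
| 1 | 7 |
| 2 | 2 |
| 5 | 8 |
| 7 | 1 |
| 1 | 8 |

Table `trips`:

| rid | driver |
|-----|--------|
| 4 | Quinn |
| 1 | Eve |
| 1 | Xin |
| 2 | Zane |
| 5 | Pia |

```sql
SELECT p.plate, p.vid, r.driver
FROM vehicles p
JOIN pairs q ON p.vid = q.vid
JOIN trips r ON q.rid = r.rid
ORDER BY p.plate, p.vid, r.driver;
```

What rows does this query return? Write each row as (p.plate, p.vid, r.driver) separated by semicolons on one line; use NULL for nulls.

(MT, 7, Eve); (MT, 7, Xin)

Evaluate left to right. First `vehicles p INNER JOIN pairs q` on vid: 1 row(s).
Then INNER JOIN `trips r` on rid: keep only rows whose q.rid appears in r.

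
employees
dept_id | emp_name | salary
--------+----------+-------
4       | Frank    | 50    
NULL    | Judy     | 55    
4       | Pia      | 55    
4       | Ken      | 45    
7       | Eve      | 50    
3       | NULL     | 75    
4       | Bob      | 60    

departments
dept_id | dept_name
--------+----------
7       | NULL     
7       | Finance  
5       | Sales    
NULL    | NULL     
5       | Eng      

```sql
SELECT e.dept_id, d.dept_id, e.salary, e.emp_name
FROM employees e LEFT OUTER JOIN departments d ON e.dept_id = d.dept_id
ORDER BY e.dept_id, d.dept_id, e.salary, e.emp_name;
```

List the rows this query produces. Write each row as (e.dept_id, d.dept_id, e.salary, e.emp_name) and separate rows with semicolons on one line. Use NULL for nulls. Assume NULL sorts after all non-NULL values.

LEFT JOIN keeps every row from `employees`; unmatched rows get NULL for `departments`'s columns.
Matching on e.dept_id = d.dept_id. A NULL in a compared column never satisfies the condition.
- dept_id=4: no d row matches, row kept with d columns NULL.
- dept_id=NULL: no d row matches, row kept with d columns NULL.
- dept_id=4: no d row matches, row kept with d columns NULL.
- dept_id=4: no d row matches, row kept with d columns NULL.
- dept_id=7: 2 matching d row(s), so 2 row(s) emitted.
- dept_id=3: no d row matches, row kept with d columns NULL.
- dept_id=4: no d row matches, row kept with d columns NULL.
After projecting and ordering:
e.dept_id | d.dept_id | e.salary | e.emp_name
3 | NULL | 75 | NULL
4 | NULL | 45 | Ken
4 | NULL | 50 | Frank
4 | NULL | 55 | Pia
4 | NULL | 60 | Bob
7 | 7 | 50 | Eve
7 | 7 | 50 | Eve
NULL | NULL | 55 | Judy

(3, NULL, 75, NULL); (4, NULL, 45, Ken); (4, NULL, 50, Frank); (4, NULL, 55, Pia); (4, NULL, 60, Bob); (7, 7, 50, Eve); (7, 7, 50, Eve); (NULL, NULL, 55, Judy)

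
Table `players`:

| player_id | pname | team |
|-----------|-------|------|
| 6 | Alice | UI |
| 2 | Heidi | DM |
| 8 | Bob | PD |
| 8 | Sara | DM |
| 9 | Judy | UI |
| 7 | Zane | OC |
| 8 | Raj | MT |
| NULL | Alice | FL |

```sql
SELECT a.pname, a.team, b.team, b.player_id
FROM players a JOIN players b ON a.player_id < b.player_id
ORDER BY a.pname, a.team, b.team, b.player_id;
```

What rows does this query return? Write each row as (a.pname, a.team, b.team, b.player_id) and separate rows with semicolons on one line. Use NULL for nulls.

INNER JOIN keeps only pairs where the ON condition holds.
Matching on a.player_id < b.player_id. A NULL in a compared column never satisfies the condition.
- a row (player_id=6): matches 5 b row(s) → 5 output row(s).
- a row (player_id=2): matches 6 b row(s) → 6 output row(s).
- a row (player_id=8): matches 1 b row(s) → 1 output row(s).
- a row (player_id=8): matches 1 b row(s) → 1 output row(s).
- a row (player_id=9): no match → dropped.
- a row (player_id=7): matches 4 b row(s) → 4 output row(s).
- a row (player_id=8): matches 1 b row(s) → 1 output row(s).
- a row (player_id=NULL): no match → dropped.

(Alice, UI, DM, 8); (Alice, UI, MT, 8); (Alice, UI, OC, 7); (Alice, UI, PD, 8); (Alice, UI, UI, 9); (Bob, PD, UI, 9); (Heidi, DM, DM, 8); (Heidi, DM, MT, 8); (Heidi, DM, OC, 7); (Heidi, DM, PD, 8); (Heidi, DM, UI, 6); (Heidi, DM, UI, 9); (Raj, MT, UI, 9); (Sara, DM, UI, 9); (Zane, OC, DM, 8); (Zane, OC, MT, 8); (Zane, OC, PD, 8); (Zane, OC, UI, 9)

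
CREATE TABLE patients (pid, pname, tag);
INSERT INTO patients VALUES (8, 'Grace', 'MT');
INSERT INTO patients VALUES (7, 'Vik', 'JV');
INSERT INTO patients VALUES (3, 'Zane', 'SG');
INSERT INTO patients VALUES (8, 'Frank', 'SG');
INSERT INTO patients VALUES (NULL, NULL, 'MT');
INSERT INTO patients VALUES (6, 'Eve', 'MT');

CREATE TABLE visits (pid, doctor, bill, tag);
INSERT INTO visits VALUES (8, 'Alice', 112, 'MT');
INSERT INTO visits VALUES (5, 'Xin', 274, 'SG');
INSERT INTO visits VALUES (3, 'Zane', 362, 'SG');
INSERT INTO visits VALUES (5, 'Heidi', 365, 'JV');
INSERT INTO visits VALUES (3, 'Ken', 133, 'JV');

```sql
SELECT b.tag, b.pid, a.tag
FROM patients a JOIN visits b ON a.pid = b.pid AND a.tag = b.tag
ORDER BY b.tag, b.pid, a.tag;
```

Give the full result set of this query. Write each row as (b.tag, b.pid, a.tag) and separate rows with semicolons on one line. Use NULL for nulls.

(MT, 8, MT); (SG, 3, SG)

INNER JOIN keeps only pairs where the ON condition holds.
Matching on a.pid = b.pid AND a.tag = b.tag. A NULL in a compared column never satisfies the condition.
- a row (pid=8, tag=MT): matches 1 b row(s) → 1 output row(s).
- a row (pid=7, tag=JV): no match → dropped.
- a row (pid=3, tag=SG): matches 1 b row(s) → 1 output row(s).
- a row (pid=8, tag=SG): no match → dropped.
- a row (pid=NULL, tag=MT): no match → dropped.
- a row (pid=6, tag=MT): no match → dropped.
After projecting and ordering:
b.tag | b.pid | a.tag
MT | 8 | MT
SG | 3 | SG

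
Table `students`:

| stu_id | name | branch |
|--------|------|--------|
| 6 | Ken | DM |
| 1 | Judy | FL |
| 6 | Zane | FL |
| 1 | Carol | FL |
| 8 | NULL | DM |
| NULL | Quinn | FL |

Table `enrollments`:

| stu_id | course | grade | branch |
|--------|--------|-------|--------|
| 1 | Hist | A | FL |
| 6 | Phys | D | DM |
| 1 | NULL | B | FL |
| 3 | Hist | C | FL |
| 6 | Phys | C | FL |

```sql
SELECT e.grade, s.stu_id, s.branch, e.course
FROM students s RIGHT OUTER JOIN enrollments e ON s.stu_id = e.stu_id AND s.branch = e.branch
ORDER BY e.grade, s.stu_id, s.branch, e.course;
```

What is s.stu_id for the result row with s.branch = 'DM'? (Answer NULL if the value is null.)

RIGHT JOIN keeps every row from `enrollments`; unmatched rows get NULL for `students`'s columns.
Matching on s.stu_id = e.stu_id AND s.branch = e.branch. A NULL in a compared column never satisfies the condition.
Matched pairs: 6; unmatched e rows kept: 1.

6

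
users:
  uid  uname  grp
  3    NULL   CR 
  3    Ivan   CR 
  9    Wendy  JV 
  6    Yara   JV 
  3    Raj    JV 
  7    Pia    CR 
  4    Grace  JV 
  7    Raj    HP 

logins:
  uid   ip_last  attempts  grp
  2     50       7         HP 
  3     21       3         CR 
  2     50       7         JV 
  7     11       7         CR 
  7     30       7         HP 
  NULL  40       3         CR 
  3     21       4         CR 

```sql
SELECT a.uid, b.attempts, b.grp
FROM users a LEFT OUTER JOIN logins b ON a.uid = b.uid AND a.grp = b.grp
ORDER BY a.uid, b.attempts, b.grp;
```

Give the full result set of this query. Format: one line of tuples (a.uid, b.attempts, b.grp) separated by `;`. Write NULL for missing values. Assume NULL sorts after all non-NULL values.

(3, 3, CR); (3, 3, CR); (3, 4, CR); (3, 4, CR); (3, NULL, NULL); (4, NULL, NULL); (6, NULL, NULL); (7, 7, CR); (7, 7, HP); (9, NULL, NULL)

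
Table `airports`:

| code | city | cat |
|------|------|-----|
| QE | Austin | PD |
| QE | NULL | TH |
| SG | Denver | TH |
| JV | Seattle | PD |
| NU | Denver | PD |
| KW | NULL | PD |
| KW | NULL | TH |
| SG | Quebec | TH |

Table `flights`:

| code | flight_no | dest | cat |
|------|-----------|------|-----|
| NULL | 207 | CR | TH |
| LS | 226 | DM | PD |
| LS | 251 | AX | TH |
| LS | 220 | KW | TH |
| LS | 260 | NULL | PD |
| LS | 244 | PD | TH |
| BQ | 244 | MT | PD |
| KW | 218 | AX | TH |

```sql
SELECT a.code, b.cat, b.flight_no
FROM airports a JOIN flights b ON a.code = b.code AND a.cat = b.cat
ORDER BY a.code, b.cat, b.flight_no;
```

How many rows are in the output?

INNER JOIN keeps only pairs where the ON condition holds.
Matching on a.code = b.code AND a.cat = b.cat. A NULL in a compared column never satisfies the condition.
Matched pairs: 1.
Total: 1 rows.

1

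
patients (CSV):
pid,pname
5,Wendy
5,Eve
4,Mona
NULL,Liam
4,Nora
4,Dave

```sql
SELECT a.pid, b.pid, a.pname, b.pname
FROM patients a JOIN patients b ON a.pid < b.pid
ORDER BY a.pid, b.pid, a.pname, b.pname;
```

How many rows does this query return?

6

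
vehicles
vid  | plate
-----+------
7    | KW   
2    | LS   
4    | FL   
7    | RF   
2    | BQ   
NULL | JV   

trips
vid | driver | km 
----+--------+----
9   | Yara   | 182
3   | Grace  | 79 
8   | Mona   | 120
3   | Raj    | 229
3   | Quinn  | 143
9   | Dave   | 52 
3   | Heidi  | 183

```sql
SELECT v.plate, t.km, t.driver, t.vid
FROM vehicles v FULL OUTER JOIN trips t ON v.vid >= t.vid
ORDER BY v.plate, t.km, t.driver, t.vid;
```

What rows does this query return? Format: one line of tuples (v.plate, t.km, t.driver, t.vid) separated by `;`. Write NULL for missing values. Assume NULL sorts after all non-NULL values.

FULL OUTER JOIN keeps every row from both sides; unmatched rows get NULL for the other side's columns.
Matching on v.vid >= t.vid. A NULL in a compared column never satisfies the condition.
- v[0] vid=7 → 4 match(es) in t → 4 row(s).
- v[1] vid=2 → no match; kept with NULLs on the t side.
- v[2] vid=4 → 4 match(es) in t → 4 row(s).
- v[3] vid=7 → 4 match(es) in t → 4 row(s).
- v[4] vid=2 → no match; kept with NULLs on the t side.
- v[5] vid=NULL → no match; kept with NULLs on the t side.
- 3 t row(s) had no v match → kept, v columns NULL.

(BQ, NULL, NULL, NULL); (FL, 79, Grace, 3); (FL, 143, Quinn, 3); (FL, 183, Heidi, 3); (FL, 229, Raj, 3); (JV, NULL, NULL, NULL); (KW, 79, Grace, 3); (KW, 143, Quinn, 3); (KW, 183, Heidi, 3); (KW, 229, Raj, 3); (LS, NULL, NULL, NULL); (RF, 79, Grace, 3); (RF, 143, Quinn, 3); (RF, 183, Heidi, 3); (RF, 229, Raj, 3); (NULL, 52, Dave, 9); (NULL, 120, Mona, 8); (NULL, 182, Yara, 9)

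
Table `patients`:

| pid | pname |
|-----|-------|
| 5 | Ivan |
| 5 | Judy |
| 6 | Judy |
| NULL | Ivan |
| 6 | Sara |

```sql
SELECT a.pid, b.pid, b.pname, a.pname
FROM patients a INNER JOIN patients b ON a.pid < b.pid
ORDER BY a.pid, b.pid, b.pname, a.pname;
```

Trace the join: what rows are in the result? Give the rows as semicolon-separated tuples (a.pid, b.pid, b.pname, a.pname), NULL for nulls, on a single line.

(5, 6, Judy, Ivan); (5, 6, Judy, Judy); (5, 6, Sara, Ivan); (5, 6, Sara, Judy)

INNER JOIN keeps only pairs where the ON condition holds.
Matching on a.pid < b.pid. A NULL in a compared column never satisfies the condition.
- a (pid=5) pairs with 2 row(s) of b.
- a (pid=5) pairs with 2 row(s) of b.
- a (pid=6) has no partner → excluded.
- a (pid=NULL) has no partner → excluded.
- a (pid=6) has no partner → excluded.
After projecting and ordering:
a.pid | b.pid | b.pname | a.pname
5 | 6 | Judy | Ivan
5 | 6 | Judy | Judy
5 | 6 | Sara | Ivan
5 | 6 | Sara | Judy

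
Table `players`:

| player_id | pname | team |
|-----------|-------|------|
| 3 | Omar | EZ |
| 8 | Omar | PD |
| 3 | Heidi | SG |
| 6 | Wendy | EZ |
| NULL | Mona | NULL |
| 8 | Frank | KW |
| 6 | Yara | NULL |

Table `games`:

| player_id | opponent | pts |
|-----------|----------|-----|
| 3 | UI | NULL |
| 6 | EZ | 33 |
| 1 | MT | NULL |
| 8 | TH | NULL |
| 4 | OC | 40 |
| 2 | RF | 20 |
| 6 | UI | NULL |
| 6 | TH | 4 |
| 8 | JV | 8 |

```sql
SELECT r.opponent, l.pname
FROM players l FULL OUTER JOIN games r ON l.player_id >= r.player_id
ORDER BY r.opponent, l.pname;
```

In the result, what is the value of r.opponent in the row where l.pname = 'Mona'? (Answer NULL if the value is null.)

NULL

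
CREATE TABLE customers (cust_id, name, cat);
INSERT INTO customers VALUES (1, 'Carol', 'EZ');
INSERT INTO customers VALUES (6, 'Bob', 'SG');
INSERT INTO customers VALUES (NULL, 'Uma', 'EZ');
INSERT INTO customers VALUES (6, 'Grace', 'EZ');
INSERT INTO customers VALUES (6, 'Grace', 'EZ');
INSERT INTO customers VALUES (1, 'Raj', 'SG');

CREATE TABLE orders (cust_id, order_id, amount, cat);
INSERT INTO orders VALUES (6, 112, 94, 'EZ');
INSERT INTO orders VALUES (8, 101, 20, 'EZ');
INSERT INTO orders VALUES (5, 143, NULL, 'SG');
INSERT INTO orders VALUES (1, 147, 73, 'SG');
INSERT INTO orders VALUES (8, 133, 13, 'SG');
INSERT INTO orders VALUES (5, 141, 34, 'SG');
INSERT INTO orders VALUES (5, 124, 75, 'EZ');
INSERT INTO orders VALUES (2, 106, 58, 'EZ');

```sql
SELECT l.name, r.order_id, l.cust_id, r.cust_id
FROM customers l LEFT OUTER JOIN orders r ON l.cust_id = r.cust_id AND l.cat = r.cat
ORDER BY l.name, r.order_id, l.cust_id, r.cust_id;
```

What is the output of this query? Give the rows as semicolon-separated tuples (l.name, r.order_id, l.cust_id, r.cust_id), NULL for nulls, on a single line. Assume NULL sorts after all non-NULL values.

LEFT JOIN keeps every row from `customers`; unmatched rows get NULL for `orders`'s columns.
Matching on l.cust_id = r.cust_id AND l.cat = r.cat. A NULL in a compared column never satisfies the condition.
- l row (cust_id=1, cat=EZ): no match → kept, r columns NULL.
- l row (cust_id=6, cat=SG): no match → kept, r columns NULL.
- l row (cust_id=NULL, cat=EZ): no match → kept, r columns NULL.
- l row (cust_id=6, cat=EZ): matches 1 r row(s) → 1 output row(s).
- l row (cust_id=6, cat=EZ): matches 1 r row(s) → 1 output row(s).
- l row (cust_id=1, cat=SG): matches 1 r row(s) → 1 output row(s).
After projecting and ordering:
l.name | r.order_id | l.cust_id | r.cust_id
Bob | NULL | 6 | NULL
Carol | NULL | 1 | NULL
Grace | 112 | 6 | 6
Grace | 112 | 6 | 6
Raj | 147 | 1 | 1
Uma | NULL | NULL | NULL

(Bob, NULL, 6, NULL); (Carol, NULL, 1, NULL); (Grace, 112, 6, 6); (Grace, 112, 6, 6); (Raj, 147, 1, 1); (Uma, NULL, NULL, NULL)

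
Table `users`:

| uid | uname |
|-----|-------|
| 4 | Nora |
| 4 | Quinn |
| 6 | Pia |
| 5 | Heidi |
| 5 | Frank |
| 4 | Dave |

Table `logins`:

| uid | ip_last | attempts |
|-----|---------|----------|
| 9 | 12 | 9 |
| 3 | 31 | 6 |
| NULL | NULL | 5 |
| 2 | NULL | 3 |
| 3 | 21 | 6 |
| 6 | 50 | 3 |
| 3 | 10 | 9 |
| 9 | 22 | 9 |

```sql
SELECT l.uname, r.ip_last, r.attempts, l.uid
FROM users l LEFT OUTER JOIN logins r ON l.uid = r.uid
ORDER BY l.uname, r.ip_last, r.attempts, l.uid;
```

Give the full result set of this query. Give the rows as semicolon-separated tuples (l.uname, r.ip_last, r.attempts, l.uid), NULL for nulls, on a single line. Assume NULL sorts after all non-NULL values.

(Dave, NULL, NULL, 4); (Frank, NULL, NULL, 5); (Heidi, NULL, NULL, 5); (Nora, NULL, NULL, 4); (Pia, 50, 3, 6); (Quinn, NULL, NULL, 4)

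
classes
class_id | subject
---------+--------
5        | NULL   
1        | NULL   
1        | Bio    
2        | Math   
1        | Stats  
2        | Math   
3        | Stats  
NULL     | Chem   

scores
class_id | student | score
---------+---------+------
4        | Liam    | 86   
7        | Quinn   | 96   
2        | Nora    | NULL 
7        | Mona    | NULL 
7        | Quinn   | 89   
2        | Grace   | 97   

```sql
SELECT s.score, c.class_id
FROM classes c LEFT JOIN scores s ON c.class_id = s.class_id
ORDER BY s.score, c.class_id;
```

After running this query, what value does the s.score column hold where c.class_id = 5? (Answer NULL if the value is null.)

NULL

LEFT JOIN keeps every row from `classes`; unmatched rows get NULL for `scores`'s columns.
Matching on c.class_id = s.class_id. A NULL in a compared column never satisfies the condition.
- c[0] class_id=5 → no match; kept with NULLs on the s side.
- c[1] class_id=1 → no match; kept with NULLs on the s side.
- c[2] class_id=1 → no match; kept with NULLs on the s side.
- c[3] class_id=2 → 2 match(es) in s → 2 row(s).
- c[4] class_id=1 → no match; kept with NULLs on the s side.
- c[5] class_id=2 → 2 match(es) in s → 2 row(s).
- c[6] class_id=3 → no match; kept with NULLs on the s side.
- c[7] class_id=NULL → no match; kept with NULLs on the s side.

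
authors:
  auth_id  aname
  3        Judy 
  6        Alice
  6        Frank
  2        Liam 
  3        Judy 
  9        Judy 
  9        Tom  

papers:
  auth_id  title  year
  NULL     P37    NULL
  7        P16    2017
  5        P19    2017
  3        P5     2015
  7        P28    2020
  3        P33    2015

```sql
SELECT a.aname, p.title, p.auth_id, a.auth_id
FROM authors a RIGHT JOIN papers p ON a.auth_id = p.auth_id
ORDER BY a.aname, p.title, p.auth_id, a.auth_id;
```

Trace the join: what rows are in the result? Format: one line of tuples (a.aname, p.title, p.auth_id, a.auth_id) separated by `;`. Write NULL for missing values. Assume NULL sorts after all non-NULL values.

RIGHT JOIN keeps every row from `papers`; unmatched rows get NULL for `authors`'s columns.
Matching on a.auth_id = p.auth_id. A NULL in a compared column never satisfies the condition.
Matched pairs: 4; unmatched p rows kept: 4.

(Judy, P33, 3, 3); (Judy, P33, 3, 3); (Judy, P5, 3, 3); (Judy, P5, 3, 3); (NULL, P16, 7, NULL); (NULL, P19, 5, NULL); (NULL, P28, 7, NULL); (NULL, P37, NULL, NULL)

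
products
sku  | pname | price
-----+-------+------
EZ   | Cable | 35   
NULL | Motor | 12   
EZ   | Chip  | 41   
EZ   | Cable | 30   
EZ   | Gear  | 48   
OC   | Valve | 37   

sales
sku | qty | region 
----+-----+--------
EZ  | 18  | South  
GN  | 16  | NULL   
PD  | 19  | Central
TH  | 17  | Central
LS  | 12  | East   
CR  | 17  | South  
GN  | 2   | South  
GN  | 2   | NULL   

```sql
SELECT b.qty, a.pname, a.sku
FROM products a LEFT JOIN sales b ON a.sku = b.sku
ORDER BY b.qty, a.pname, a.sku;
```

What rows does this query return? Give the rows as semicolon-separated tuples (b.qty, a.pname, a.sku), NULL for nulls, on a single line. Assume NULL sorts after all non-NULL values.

LEFT JOIN keeps every row from `products`; unmatched rows get NULL for `sales`'s columns.
Matching on a.sku = b.sku. A NULL in a compared column never satisfies the condition.
- a (sku=EZ) pairs with 1 row(s) of b.
- a (sku=NULL) has no partner → padded with NULL.
- a (sku=EZ) pairs with 1 row(s) of b.
- a (sku=EZ) pairs with 1 row(s) of b.
- a (sku=EZ) pairs with 1 row(s) of b.
- a (sku=OC) has no partner → padded with NULL.
After projecting and ordering:
b.qty | a.pname | a.sku
18 | Cable | EZ
18 | Cable | EZ
18 | Chip | EZ
18 | Gear | EZ
NULL | Motor | NULL
NULL | Valve | OC

(18, Cable, EZ); (18, Cable, EZ); (18, Chip, EZ); (18, Gear, EZ); (NULL, Motor, NULL); (NULL, Valve, OC)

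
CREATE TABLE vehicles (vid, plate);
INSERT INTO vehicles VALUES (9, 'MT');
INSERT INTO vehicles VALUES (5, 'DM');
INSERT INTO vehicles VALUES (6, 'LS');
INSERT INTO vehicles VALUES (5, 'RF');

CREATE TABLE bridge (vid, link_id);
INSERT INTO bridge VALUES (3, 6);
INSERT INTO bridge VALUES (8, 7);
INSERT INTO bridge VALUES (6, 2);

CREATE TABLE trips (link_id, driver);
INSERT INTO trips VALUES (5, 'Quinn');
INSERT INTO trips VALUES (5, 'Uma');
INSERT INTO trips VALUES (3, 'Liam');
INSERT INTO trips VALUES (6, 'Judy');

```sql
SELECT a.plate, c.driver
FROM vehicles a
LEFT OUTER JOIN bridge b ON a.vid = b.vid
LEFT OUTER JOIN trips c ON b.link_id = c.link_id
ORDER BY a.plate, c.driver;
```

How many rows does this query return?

4

Joins associate left-to-right: vehicles LEFT JOIN bridge on vid gives 4 intermediate row(s).
Then LEFT JOIN `trips c` on link_id: each of those 4 rows is kept; rows whose b.link_id has no match in c get NULL for c's columns.
Result: 4 row(s).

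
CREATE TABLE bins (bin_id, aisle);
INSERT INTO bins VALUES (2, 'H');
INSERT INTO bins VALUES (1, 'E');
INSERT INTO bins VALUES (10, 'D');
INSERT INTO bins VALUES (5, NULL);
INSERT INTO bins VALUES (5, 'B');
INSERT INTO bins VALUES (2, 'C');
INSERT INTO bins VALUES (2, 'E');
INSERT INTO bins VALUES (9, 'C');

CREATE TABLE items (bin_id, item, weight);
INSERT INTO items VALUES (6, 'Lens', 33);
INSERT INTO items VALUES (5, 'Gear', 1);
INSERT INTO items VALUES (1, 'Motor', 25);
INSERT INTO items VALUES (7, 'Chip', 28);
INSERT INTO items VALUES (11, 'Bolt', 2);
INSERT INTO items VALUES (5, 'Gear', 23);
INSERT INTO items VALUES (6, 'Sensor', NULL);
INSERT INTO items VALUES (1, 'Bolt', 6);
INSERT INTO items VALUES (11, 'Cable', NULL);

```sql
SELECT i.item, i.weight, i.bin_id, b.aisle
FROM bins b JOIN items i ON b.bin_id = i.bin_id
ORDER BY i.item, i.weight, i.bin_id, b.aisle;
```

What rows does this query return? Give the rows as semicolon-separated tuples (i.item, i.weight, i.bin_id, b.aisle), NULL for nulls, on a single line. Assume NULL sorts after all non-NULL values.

INNER JOIN keeps only pairs where the ON condition holds.
Matching on b.bin_id = i.bin_id.
- bin_id=2: no matching i row, dropped.
- bin_id=1: 2 matching i row(s), so 2 row(s) emitted.
- bin_id=10: no matching i row, dropped.
- bin_id=5: 2 matching i row(s), so 2 row(s) emitted.
- bin_id=5: 2 matching i row(s), so 2 row(s) emitted.
- bin_id=2: no matching i row, dropped.
- bin_id=2: no matching i row, dropped.
- bin_id=9: no matching i row, dropped.
After projecting and ordering:
i.item | i.weight | i.bin_id | b.aisle
Bolt | 6 | 1 | E
Gear | 1 | 5 | B
Gear | 1 | 5 | NULL
Gear | 23 | 5 | B
Gear | 23 | 5 | NULL
Motor | 25 | 1 | E

(Bolt, 6, 1, E); (Gear, 1, 5, B); (Gear, 1, 5, NULL); (Gear, 23, 5, B); (Gear, 23, 5, NULL); (Motor, 25, 1, E)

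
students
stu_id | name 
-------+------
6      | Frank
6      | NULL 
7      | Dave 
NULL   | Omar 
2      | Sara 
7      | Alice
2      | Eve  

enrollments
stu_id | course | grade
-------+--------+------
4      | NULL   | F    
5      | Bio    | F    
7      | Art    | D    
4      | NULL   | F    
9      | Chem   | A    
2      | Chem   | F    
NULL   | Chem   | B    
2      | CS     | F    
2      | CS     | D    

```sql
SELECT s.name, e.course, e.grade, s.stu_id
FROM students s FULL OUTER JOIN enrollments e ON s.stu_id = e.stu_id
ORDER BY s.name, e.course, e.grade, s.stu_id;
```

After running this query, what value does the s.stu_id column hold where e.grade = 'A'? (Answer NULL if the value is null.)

NULL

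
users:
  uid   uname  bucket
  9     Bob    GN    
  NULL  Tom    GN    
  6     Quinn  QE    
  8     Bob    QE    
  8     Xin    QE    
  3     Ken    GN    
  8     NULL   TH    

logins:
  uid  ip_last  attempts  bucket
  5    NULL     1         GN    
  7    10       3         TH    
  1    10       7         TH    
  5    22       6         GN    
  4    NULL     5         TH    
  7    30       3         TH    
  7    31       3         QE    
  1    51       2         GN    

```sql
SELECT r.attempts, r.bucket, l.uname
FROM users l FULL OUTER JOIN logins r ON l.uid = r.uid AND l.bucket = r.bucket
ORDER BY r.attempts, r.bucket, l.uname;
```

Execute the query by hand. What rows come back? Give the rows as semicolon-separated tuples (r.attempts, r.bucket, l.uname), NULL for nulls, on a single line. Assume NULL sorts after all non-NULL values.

FULL OUTER JOIN keeps every row from both sides; unmatched rows get NULL for the other side's columns.
Matching on l.uid = r.uid AND l.bucket = r.bucket. A NULL in a compared column never satisfies the condition.
Matched pairs: 0; unmatched l rows kept: 7; unmatched r rows kept: 8.

(1, GN, NULL); (2, GN, NULL); (3, QE, NULL); (3, TH, NULL); (3, TH, NULL); (5, TH, NULL); (6, GN, NULL); (7, TH, NULL); (NULL, NULL, Bob); (NULL, NULL, Bob); (NULL, NULL, Ken); (NULL, NULL, Quinn); (NULL, NULL, Tom); (NULL, NULL, Xin); (NULL, NULL, NULL)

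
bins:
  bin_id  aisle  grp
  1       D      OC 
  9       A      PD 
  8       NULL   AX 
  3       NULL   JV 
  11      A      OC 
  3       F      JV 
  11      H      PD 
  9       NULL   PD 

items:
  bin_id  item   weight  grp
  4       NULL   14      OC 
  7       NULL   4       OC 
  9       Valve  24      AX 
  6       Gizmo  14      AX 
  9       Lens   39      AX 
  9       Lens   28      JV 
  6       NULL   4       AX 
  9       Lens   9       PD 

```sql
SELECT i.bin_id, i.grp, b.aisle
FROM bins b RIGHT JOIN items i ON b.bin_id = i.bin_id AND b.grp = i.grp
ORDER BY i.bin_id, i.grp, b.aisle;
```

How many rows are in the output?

9

RIGHT JOIN keeps every row from `items`; unmatched rows get NULL for `bins`'s columns.
Matching on b.bin_id = i.bin_id AND b.grp = i.grp.
Matched pairs: 2; unmatched i rows kept: 7.
Total: 2 matched + 7 padded = 9 rows.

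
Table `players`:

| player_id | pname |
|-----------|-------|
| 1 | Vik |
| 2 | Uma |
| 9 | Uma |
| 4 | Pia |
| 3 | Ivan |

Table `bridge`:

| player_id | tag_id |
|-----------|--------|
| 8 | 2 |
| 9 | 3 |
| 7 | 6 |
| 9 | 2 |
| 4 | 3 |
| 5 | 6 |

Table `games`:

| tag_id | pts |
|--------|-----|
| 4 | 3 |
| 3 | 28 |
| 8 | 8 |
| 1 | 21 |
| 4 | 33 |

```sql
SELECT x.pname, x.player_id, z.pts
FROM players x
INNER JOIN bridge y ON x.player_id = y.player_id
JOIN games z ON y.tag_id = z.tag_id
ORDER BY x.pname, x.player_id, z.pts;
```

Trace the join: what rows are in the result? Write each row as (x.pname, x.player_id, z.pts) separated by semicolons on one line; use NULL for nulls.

(Pia, 4, 28); (Uma, 9, 28)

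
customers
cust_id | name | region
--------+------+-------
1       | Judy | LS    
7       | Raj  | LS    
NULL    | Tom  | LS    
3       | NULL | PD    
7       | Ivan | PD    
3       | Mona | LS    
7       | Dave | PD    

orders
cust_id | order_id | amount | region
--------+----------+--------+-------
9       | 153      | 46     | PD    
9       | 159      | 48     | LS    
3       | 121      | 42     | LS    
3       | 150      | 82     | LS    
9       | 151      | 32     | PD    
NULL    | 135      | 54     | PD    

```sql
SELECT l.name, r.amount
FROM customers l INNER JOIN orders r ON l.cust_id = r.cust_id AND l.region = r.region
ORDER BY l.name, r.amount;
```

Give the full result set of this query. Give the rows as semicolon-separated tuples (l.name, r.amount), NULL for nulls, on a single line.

INNER JOIN keeps only pairs where the ON condition holds.
Matching on l.cust_id = r.cust_id AND l.region = r.region. A NULL in a compared column never satisfies the condition.
Matched pairs: 2.

(Mona, 42); (Mona, 82)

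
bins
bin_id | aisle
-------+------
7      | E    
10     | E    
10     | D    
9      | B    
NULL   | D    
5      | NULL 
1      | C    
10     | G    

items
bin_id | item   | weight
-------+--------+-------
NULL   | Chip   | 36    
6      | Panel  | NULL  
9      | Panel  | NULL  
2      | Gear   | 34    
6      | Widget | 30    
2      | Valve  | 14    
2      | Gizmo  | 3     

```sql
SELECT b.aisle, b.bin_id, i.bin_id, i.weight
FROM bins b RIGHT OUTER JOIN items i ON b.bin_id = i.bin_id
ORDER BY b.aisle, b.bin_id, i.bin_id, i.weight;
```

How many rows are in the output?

RIGHT JOIN keeps every row from `items`; unmatched rows get NULL for `bins`'s columns.
Matching on b.bin_id = i.bin_id. A NULL in a compared column never satisfies the condition.
Matched pairs: 1; unmatched i rows kept: 6.
Total: 1 matched + 6 padded = 7 rows.

7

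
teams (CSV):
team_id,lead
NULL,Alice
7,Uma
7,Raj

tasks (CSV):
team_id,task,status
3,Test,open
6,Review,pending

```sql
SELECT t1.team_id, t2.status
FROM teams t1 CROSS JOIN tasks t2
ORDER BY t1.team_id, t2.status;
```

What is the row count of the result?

6

CROSS JOIN pairs every row of `teams` with every row of `tasks`: 3 × 2 = 6 rows.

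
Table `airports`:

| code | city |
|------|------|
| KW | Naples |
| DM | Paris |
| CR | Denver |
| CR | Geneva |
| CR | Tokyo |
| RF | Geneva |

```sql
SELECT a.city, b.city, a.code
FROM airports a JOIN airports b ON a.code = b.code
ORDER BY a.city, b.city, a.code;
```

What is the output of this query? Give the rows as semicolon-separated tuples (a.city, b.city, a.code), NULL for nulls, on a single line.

INNER JOIN keeps only pairs where the ON condition holds.
Matching on a.code = b.code.
Matched pairs: 12.

(Denver, Denver, CR); (Denver, Geneva, CR); (Denver, Tokyo, CR); (Geneva, Denver, CR); (Geneva, Geneva, CR); (Geneva, Geneva, RF); (Geneva, Tokyo, CR); (Naples, Naples, KW); (Paris, Paris, DM); (Tokyo, Denver, CR); (Tokyo, Geneva, CR); (Tokyo, Tokyo, CR)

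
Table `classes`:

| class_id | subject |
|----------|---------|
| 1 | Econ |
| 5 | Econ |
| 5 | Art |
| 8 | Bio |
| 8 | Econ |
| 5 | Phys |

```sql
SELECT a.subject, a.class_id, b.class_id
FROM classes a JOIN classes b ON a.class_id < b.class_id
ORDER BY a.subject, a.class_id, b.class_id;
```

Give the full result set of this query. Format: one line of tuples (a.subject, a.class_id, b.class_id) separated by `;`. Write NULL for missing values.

INNER JOIN keeps only pairs where the ON condition holds.
Matching on a.class_id < b.class_id.
- class_id=1: 5 matching b row(s), so 5 row(s) emitted.
- class_id=5: 2 matching b row(s), so 2 row(s) emitted.
- class_id=5: 2 matching b row(s), so 2 row(s) emitted.
- class_id=8: no matching b row, dropped.
- class_id=8: no matching b row, dropped.
- class_id=5: 2 matching b row(s), so 2 row(s) emitted.

(Art, 5, 8); (Art, 5, 8); (Econ, 1, 5); (Econ, 1, 5); (Econ, 1, 5); (Econ, 1, 8); (Econ, 1, 8); (Econ, 5, 8); (Econ, 5, 8); (Phys, 5, 8); (Phys, 5, 8)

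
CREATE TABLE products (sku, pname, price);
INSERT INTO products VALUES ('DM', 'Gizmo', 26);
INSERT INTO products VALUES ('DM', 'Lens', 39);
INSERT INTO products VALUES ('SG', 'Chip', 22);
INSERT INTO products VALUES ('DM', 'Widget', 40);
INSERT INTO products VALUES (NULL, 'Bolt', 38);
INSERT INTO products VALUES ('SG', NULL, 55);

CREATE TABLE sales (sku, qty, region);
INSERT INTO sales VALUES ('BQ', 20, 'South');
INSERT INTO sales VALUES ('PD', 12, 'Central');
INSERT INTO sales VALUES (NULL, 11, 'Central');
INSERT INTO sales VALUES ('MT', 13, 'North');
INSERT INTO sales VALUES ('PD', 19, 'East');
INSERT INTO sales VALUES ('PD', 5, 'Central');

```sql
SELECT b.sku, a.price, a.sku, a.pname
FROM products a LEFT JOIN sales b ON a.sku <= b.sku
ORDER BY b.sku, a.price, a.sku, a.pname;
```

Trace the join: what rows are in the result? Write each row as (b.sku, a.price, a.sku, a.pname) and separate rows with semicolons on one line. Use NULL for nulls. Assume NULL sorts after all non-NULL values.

LEFT JOIN keeps every row from `products`; unmatched rows get NULL for `sales`'s columns.
Matching on a.sku <= b.sku. A NULL in a compared column never satisfies the condition.
- a row (sku=DM): matches 4 b row(s) → 4 output row(s).
- a row (sku=DM): matches 4 b row(s) → 4 output row(s).
- a row (sku=SG): no match → kept, b columns NULL.
- a row (sku=DM): matches 4 b row(s) → 4 output row(s).
- a row (sku=NULL): no match → kept, b columns NULL.
- a row (sku=SG): no match → kept, b columns NULL.

(MT, 26, DM, Gizmo); (MT, 39, DM, Lens); (MT, 40, DM, Widget); (PD, 26, DM, Gizmo); (PD, 26, DM, Gizmo); (PD, 26, DM, Gizmo); (PD, 39, DM, Lens); (PD, 39, DM, Lens); (PD, 39, DM, Lens); (PD, 40, DM, Widget); (PD, 40, DM, Widget); (PD, 40, DM, Widget); (NULL, 22, SG, Chip); (NULL, 38, NULL, Bolt); (NULL, 55, SG, NULL)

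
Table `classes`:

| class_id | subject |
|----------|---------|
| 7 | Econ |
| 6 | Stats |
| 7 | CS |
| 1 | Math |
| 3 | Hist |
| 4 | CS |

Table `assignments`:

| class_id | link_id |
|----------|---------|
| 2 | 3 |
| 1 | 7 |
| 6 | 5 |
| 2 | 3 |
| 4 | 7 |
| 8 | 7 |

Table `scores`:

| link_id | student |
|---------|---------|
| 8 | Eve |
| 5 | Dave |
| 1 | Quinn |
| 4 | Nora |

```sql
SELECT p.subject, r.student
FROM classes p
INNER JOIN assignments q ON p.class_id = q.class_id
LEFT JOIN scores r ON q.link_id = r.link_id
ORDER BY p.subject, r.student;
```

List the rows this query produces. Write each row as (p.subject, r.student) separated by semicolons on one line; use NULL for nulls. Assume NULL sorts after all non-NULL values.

(CS, NULL); (Math, NULL); (Stats, Dave)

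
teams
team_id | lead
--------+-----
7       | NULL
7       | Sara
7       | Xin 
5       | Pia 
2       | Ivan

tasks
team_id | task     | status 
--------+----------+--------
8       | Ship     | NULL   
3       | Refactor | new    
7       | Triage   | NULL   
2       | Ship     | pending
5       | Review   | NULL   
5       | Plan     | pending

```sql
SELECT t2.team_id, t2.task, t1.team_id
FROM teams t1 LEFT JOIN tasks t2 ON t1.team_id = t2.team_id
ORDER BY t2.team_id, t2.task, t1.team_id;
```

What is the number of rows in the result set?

6

LEFT JOIN keeps every row from `teams`; unmatched rows get NULL for `tasks`'s columns.
Matching on t1.team_id = t2.team_id.
- t1 row (team_id=7): matches 1 t2 row(s) → 1 output row(s).
- t1 row (team_id=7): matches 1 t2 row(s) → 1 output row(s).
- t1 row (team_id=7): matches 1 t2 row(s) → 1 output row(s).
- t1 row (team_id=5): matches 2 t2 row(s) → 2 output row(s).
- t1 row (team_id=2): matches 1 t2 row(s) → 1 output row(s).
Total: 6 rows.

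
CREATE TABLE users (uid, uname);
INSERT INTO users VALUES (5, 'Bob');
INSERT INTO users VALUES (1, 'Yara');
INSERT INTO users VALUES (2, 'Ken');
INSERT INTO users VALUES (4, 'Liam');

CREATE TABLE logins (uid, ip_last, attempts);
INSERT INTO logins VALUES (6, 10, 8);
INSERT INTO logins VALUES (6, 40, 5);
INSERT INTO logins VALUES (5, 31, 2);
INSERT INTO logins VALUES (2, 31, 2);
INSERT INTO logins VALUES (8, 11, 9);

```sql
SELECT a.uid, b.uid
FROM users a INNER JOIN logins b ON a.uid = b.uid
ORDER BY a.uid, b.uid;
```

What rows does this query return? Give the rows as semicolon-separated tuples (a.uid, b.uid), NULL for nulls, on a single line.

(2, 2); (5, 5)

INNER JOIN keeps only pairs where the ON condition holds.
Matching on a.uid = b.uid.
- a (uid=5) pairs with 1 row(s) of b.
- a (uid=1) has no partner → excluded.
- a (uid=2) pairs with 1 row(s) of b.
- a (uid=4) has no partner → excluded.
After projecting and ordering:
a.uid | b.uid
2 | 2
5 | 5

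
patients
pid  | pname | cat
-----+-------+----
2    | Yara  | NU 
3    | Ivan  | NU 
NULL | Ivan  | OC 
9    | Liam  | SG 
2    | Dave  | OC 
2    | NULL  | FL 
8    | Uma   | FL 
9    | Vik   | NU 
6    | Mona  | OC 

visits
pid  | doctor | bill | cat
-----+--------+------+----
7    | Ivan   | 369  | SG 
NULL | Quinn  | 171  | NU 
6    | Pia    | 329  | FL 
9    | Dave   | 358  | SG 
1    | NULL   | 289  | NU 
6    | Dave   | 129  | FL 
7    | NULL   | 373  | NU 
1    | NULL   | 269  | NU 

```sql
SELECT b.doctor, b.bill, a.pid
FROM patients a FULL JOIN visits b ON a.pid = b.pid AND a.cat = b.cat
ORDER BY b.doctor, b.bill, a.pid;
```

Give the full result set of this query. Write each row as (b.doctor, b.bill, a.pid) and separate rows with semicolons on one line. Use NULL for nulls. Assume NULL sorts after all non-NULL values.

(Dave, 129, NULL); (Dave, 358, 9); (Ivan, 369, NULL); (Pia, 329, NULL); (Quinn, 171, NULL); (NULL, 269, NULL); (NULL, 289, NULL); (NULL, 373, NULL); (NULL, NULL, 2); (NULL, NULL, 2); (NULL, NULL, 2); (NULL, NULL, 3); (NULL, NULL, 6); (NULL, NULL, 8); (NULL, NULL, 9); (NULL, NULL, NULL)

FULL OUTER JOIN keeps every row from both sides; unmatched rows get NULL for the other side's columns.
Matching on a.pid = b.pid AND a.cat = b.cat. A NULL in a compared column never satisfies the condition.
- a (pid=2, cat=NU) has no partner → padded with NULL.
- a (pid=3, cat=NU) has no partner → padded with NULL.
- a (pid=NULL, cat=OC) has no partner → padded with NULL.
- a (pid=9, cat=SG) pairs with 1 row(s) of b.
- a (pid=2, cat=OC) has no partner → padded with NULL.
- a (pid=2, cat=FL) has no partner → padded with NULL.
- a (pid=8, cat=FL) has no partner → padded with NULL.
- a (pid=9, cat=NU) has no partner → padded with NULL.
- a (pid=6, cat=OC) has no partner → padded with NULL.
- 7 b row(s) had no a match → kept, a columns NULL.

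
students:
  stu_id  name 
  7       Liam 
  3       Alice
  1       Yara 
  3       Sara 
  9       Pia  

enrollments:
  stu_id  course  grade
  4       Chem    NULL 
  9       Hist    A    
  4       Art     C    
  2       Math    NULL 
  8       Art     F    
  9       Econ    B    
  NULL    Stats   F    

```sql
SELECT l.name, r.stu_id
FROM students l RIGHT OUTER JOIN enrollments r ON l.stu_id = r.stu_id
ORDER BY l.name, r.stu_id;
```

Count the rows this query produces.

7

RIGHT JOIN keeps every row from `enrollments`; unmatched rows get NULL for `students`'s columns.
Matching on l.stu_id = r.stu_id. A NULL in a compared column never satisfies the condition.
- l[0] stu_id=7 → no match.
- l[1] stu_id=3 → no match.
- l[2] stu_id=1 → no match.
- l[3] stu_id=3 → no match.
- l[4] stu_id=9 → 2 match(es) in r → 2 row(s).
- plus 5 unmatched r row(s), each kept with NULL l columns.
Total: 2 matched + 5 padded = 7 rows.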